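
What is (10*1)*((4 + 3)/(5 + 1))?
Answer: 35/3 ≈ 11.667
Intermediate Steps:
(10*1)*((4 + 3)/(5 + 1)) = 10*(7/6) = 35/3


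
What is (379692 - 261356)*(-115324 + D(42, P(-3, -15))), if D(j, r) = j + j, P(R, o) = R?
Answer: -13637040640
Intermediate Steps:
D(j, r) = 2*j
(379692 - 261356)*(-115324 + D(42, P(-3, -15))) = (379692 - 261356)*(-115324 + 2*42) = 118336*(-115324 + 84) = 118336*(-115240) = -13637040640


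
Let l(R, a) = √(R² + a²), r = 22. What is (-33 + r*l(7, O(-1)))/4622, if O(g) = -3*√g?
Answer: -33/4622 + 22*√10/2311 ≈ 0.022964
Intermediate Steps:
(-33 + r*l(7, O(-1)))/4622 = (-33 + 22*√(7² + (-3*I)²))/4622 = (-33 + 22*√(49 + (-3*I)²))*(1/4622) = (-33 + 22*√(49 - 9))*(1/4622) = (-33 + 22*√40)*(1/4622) = (-33 + 22*(2*√10))*(1/4622) = (-33 + 44*√10)*(1/4622) = -33/4622 + 22*√10/2311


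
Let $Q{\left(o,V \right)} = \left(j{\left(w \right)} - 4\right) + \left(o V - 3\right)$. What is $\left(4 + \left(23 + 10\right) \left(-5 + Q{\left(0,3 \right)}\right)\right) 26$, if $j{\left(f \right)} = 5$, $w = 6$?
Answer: $-5902$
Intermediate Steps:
$Q{\left(o,V \right)} = -2 + V o$ ($Q{\left(o,V \right)} = \left(5 - 4\right) + \left(o V - 3\right) = 1 + \left(V o - 3\right) = 1 + \left(-3 + V o\right) = -2 + V o$)
$\left(4 + \left(23 + 10\right) \left(-5 + Q{\left(0,3 \right)}\right)\right) 26 = \left(4 + \left(23 + 10\right) \left(-5 + \left(-2 + 3 \cdot 0\right)\right)\right) 26 = \left(4 + 33 \left(-5 + \left(-2 + 0\right)\right)\right) 26 = \left(4 + 33 \left(-5 - 2\right)\right) 26 = \left(4 + 33 \left(-7\right)\right) 26 = \left(4 - 231\right) 26 = \left(-227\right) 26 = -5902$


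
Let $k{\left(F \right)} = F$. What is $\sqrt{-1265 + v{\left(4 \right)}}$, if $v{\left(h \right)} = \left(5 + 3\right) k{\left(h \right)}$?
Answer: $3 i \sqrt{137} \approx 35.114 i$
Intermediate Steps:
$v{\left(h \right)} = 8 h$ ($v{\left(h \right)} = \left(5 + 3\right) h = 8 h$)
$\sqrt{-1265 + v{\left(4 \right)}} = \sqrt{-1265 + 8 \cdot 4} = \sqrt{-1265 + 32} = \sqrt{-1233} = 3 i \sqrt{137}$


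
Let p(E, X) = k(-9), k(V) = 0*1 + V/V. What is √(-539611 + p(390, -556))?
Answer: I*√539610 ≈ 734.58*I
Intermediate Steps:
k(V) = 1 (k(V) = 0 + 1 = 1)
p(E, X) = 1
√(-539611 + p(390, -556)) = √(-539611 + 1) = √(-539610) = I*√539610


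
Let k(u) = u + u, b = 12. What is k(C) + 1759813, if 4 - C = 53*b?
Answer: 1758549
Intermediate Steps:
C = -632 (C = 4 - 53*12 = 4 - 1*636 = 4 - 636 = -632)
k(u) = 2*u
k(C) + 1759813 = 2*(-632) + 1759813 = -1264 + 1759813 = 1758549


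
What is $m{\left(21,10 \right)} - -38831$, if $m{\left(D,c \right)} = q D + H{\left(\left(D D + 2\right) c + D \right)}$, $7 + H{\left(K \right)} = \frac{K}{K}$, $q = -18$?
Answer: $38447$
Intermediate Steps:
$H{\left(K \right)} = -6$ ($H{\left(K \right)} = -7 + \frac{K}{K} = -7 + 1 = -6$)
$m{\left(D,c \right)} = -6 - 18 D$ ($m{\left(D,c \right)} = - 18 D - 6 = -6 - 18 D$)
$m{\left(21,10 \right)} - -38831 = \left(-6 - 378\right) - -38831 = \left(-6 - 378\right) + 38831 = -384 + 38831 = 38447$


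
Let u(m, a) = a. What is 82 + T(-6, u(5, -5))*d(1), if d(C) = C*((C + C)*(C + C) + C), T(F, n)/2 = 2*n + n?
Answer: -68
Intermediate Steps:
T(F, n) = 6*n (T(F, n) = 2*(2*n + n) = 2*(3*n) = 6*n)
d(C) = C*(C + 4*C**2) (d(C) = C*((2*C)*(2*C) + C) = C*(4*C**2 + C) = C*(C + 4*C**2))
82 + T(-6, u(5, -5))*d(1) = 82 + (6*(-5))*(1**2*(1 + 4*1)) = 82 - 30*(1 + 4) = 82 - 30*5 = 82 - 150 = -68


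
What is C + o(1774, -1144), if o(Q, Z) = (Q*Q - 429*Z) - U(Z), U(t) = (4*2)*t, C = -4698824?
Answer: -1051820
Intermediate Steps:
U(t) = 8*t
o(Q, Z) = Q² - 437*Z (o(Q, Z) = (Q*Q - 429*Z) - 8*Z = (Q² - 429*Z) - 8*Z = Q² - 437*Z)
C + o(1774, -1144) = -4698824 + (1774² - 437*(-1144)) = -4698824 + (3147076 + 499928) = -4698824 + 3647004 = -1051820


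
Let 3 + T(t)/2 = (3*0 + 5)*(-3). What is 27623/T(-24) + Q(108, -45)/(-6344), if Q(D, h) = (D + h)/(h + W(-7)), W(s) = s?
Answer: -2278123489/2968992 ≈ -767.31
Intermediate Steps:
T(t) = -36 (T(t) = -6 + 2*((3*0 + 5)*(-3)) = -6 + 2*((0 + 5)*(-3)) = -6 + 2*(5*(-3)) = -6 + 2*(-15) = -6 - 30 = -36)
Q(D, h) = (D + h)/(-7 + h) (Q(D, h) = (D + h)/(h - 7) = (D + h)/(-7 + h))
27623/T(-24) + Q(108, -45)/(-6344) = 27623/(-36) + ((108 - 45)/(-7 - 45))/(-6344) = 27623*(-1/36) + (63/(-52))*(-1/6344) = -27623/36 - 1/52*63*(-1/6344) = -27623/36 - 63/52*(-1/6344) = -27623/36 + 63/329888 = -2278123489/2968992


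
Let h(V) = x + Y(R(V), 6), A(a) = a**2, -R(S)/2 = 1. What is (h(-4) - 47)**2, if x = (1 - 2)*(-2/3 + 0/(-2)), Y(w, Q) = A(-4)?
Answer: 8281/9 ≈ 920.11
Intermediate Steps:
R(S) = -2 (R(S) = -2*1 = -2)
Y(w, Q) = 16 (Y(w, Q) = (-4)**2 = 16)
x = 2/3 (x = -(-2*1/3 + 0*(-1/2)) = -(-2/3 + 0) = -1*(-2/3) = 2/3 ≈ 0.66667)
h(V) = 50/3 (h(V) = 2/3 + 16 = 50/3)
(h(-4) - 47)**2 = (50/3 - 47)**2 = (-91/3)**2 = 8281/9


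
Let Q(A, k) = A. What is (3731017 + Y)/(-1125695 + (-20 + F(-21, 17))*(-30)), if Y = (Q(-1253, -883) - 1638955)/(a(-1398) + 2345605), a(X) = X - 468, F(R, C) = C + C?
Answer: -1748905682471/527863928797 ≈ -3.3132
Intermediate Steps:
F(R, C) = 2*C
a(X) = -468 + X
Y = -1640208/2343739 (Y = (-1253 - 1638955)/((-468 - 1398) + 2345605) = -1640208/(-1866 + 2345605) = -1640208/2343739 ≈ -0.69983)
(3731017 + Y)/(-1125695 + (-20 + F(-21, 17))*(-30)) = (3731017 - 1640208/2343739)/(-1125695 + (-20 + 2*17)*(-30)) = 8744528412355/(2343739*(-1125695 + (-20 + 34)*(-30))) = 8744528412355/(2343739*(-1125695 + 14*(-30))) = 8744528412355/(2343739*(-1125695 - 420)) = (8744528412355/2343739)/(-1126115) = (8744528412355/2343739)*(-1/1126115) = -1748905682471/527863928797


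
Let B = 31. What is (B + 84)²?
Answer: 13225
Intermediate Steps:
(B + 84)² = (31 + 84)² = 115² = 13225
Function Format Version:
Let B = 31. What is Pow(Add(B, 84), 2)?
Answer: 13225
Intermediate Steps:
Pow(Add(B, 84), 2) = Pow(Add(31, 84), 2) = Pow(115, 2) = 13225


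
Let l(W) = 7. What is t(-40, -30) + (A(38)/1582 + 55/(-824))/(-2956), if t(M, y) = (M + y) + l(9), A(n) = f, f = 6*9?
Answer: -121380409495/1926673504 ≈ -63.000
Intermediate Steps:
f = 54
A(n) = 54
t(M, y) = 7 + M + y (t(M, y) = (M + y) + 7 = 7 + M + y)
t(-40, -30) + (A(38)/1582 + 55/(-824))/(-2956) = (7 - 40 - 30) + (54/1582 + 55/(-824))/(-2956) = -63 + (54*(1/1582) + 55*(-1/824))*(-1/2956) = -63 + (27/791 - 55/824)*(-1/2956) = -63 - 21257/651784*(-1/2956) = -63 + 21257/1926673504 = -121380409495/1926673504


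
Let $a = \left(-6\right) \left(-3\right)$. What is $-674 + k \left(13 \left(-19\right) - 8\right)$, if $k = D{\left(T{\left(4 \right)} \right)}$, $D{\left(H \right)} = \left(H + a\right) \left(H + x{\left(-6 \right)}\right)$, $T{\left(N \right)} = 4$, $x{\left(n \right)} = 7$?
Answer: $-62384$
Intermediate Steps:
$a = 18$
$D{\left(H \right)} = \left(7 + H\right) \left(18 + H\right)$ ($D{\left(H \right)} = \left(H + 18\right) \left(H + 7\right) = \left(18 + H\right) \left(7 + H\right) = \left(7 + H\right) \left(18 + H\right)$)
$k = 242$ ($k = 126 + 4^{2} + 25 \cdot 4 = 126 + 16 + 100 = 242$)
$-674 + k \left(13 \left(-19\right) - 8\right) = -674 + 242 \left(13 \left(-19\right) - 8\right) = -674 + 242 \left(-247 - 8\right) = -674 + 242 \left(-255\right) = -674 - 61710 = -62384$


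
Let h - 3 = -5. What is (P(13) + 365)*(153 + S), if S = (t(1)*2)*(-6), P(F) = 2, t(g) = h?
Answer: 64959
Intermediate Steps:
h = -2 (h = 3 - 5 = -2)
t(g) = -2
S = 24 (S = -2*2*(-6) = -4*(-6) = 24)
(P(13) + 365)*(153 + S) = (2 + 365)*(153 + 24) = 367*177 = 64959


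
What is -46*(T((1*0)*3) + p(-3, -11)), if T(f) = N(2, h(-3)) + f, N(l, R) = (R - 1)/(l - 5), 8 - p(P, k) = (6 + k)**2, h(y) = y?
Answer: 2162/3 ≈ 720.67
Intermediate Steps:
p(P, k) = 8 - (6 + k)**2
N(l, R) = (-1 + R)/(-5 + l)
T(f) = 4/3 + f (T(f) = (-1 - 3)/(-5 + 2) + f = -4/(-3) + f = -1/3*(-4) + f = 4/3 + f)
-46*(T((1*0)*3) + p(-3, -11)) = -46*((4/3 + (1*0)*3) + (8 - (6 - 11)**2)) = -46*((4/3 + 0*3) + (8 - 1*(-5)**2)) = -46*((4/3 + 0) + (8 - 1*25)) = -46*(4/3 + (8 - 25)) = -46*(4/3 - 17) = -46*(-47/3) = 2162/3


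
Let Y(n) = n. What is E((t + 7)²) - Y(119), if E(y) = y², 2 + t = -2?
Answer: -38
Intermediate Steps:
t = -4 (t = -2 - 2 = -4)
E((t + 7)²) - Y(119) = ((-4 + 7)²)² - 1*119 = (3²)² - 119 = 9² - 119 = 81 - 119 = -38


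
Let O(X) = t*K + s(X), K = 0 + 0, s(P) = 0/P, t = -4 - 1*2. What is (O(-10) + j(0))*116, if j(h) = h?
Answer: 0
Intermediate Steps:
t = -6 (t = -4 - 2 = -6)
s(P) = 0
K = 0
O(X) = 0 (O(X) = -6*0 + 0 = 0 + 0 = 0)
(O(-10) + j(0))*116 = (0 + 0)*116 = 0*116 = 0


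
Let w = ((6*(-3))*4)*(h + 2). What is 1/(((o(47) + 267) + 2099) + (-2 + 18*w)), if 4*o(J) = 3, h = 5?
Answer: -4/26829 ≈ -0.00014909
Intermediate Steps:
o(J) = ¾ (o(J) = (¼)*3 = ¾)
w = -504 (w = ((6*(-3))*4)*(5 + 2) = -18*4*7 = -72*7 = -504)
1/(((o(47) + 267) + 2099) + (-2 + 18*w)) = 1/(((¾ + 267) + 2099) + (-2 + 18*(-504))) = 1/((1071/4 + 2099) + (-2 - 9072)) = 1/(9467/4 - 9074) = 1/(-26829/4) = -4/26829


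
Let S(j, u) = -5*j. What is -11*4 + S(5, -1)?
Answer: -69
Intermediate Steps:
-11*4 + S(5, -1) = -11*4 - 5*5 = -44 - 25 = -69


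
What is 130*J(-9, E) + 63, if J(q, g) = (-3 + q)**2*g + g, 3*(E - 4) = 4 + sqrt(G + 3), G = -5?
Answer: 301789/3 + 18850*I*sqrt(2)/3 ≈ 1.006e+5 + 8886.0*I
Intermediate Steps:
E = 16/3 + I*sqrt(2)/3 (E = 4 + (4 + sqrt(-5 + 3))/3 = 4 + (4 + sqrt(-2))/3 = 4 + (4 + I*sqrt(2))/3 = 4 + (4/3 + I*sqrt(2)/3) = 16/3 + I*sqrt(2)/3 ≈ 5.3333 + 0.4714*I)
J(q, g) = g + g*(-3 + q)**2 (J(q, g) = g*(-3 + q)**2 + g = g + g*(-3 + q)**2)
130*J(-9, E) + 63 = 130*((16/3 + I*sqrt(2)/3)*(1 + (-3 - 9)**2)) + 63 = 130*((16/3 + I*sqrt(2)/3)*(1 + (-12)**2)) + 63 = 130*((16/3 + I*sqrt(2)/3)*(1 + 144)) + 63 = 130*((16/3 + I*sqrt(2)/3)*145) + 63 = 130*(2320/3 + 145*I*sqrt(2)/3) + 63 = (301600/3 + 18850*I*sqrt(2)/3) + 63 = 301789/3 + 18850*I*sqrt(2)/3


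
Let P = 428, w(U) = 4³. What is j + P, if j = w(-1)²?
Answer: 4524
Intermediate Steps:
w(U) = 64
j = 4096 (j = 64² = 4096)
j + P = 4096 + 428 = 4524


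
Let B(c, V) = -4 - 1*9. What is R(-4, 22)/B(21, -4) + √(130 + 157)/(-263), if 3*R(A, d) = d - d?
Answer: -√287/263 ≈ -0.064415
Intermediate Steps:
B(c, V) = -13 (B(c, V) = -4 - 9 = -13)
R(A, d) = 0 (R(A, d) = (d - d)/3 = (⅓)*0 = 0)
R(-4, 22)/B(21, -4) + √(130 + 157)/(-263) = 0/(-13) + √(130 + 157)/(-263) = 0*(-1/13) + √287*(-1/263) = 0 - √287/263 = -√287/263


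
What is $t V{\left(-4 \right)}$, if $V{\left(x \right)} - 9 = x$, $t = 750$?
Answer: $3750$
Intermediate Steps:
$V{\left(x \right)} = 9 + x$
$t V{\left(-4 \right)} = 750 \left(9 - 4\right) = 750 \cdot 5 = 3750$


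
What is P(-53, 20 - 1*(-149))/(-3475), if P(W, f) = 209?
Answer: -209/3475 ≈ -0.060144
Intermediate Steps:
P(-53, 20 - 1*(-149))/(-3475) = 209/(-3475) = 209*(-1/3475) = -209/3475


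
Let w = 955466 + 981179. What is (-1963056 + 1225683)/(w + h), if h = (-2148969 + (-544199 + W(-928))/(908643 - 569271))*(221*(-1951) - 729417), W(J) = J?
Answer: -1895785983/6412257658480400 ≈ -2.9565e-7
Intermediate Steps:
w = 1936645
h = 6412252679366105/2571 (h = (-2148969 + (-544199 - 928)/(908643 - 569271))*(221*(-1951) - 729417) = (-2148969 - 545127/339372)*(-431171 - 729417) = (-2148969 - 545127*1/339372)*(-1160588) = (-2148969 - 16519/10284)*(-1160588) = -22100013715/10284*(-1160588) = 6412252679366105/2571 ≈ 2.4941e+12)
(-1963056 + 1225683)/(w + h) = (-1963056 + 1225683)/(1936645 + 6412252679366105/2571) = -737373/6412257658480400/2571 = -737373*2571/6412257658480400 = -1895785983/6412257658480400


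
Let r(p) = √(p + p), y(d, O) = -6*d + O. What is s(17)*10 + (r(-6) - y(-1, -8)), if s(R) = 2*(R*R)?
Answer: 5782 + 2*I*√3 ≈ 5782.0 + 3.4641*I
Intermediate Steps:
y(d, O) = O - 6*d
r(p) = √2*√p (r(p) = √(2*p) = √2*√p)
s(R) = 2*R²
s(17)*10 + (r(-6) - y(-1, -8)) = (2*17²)*10 + (√2*√(-6) - (-8 - 6*(-1))) = (2*289)*10 + (√2*(I*√6) - (-8 + 6)) = 578*10 + (2*I*√3 - 1*(-2)) = 5780 + (2*I*√3 + 2) = 5780 + (2 + 2*I*√3) = 5782 + 2*I*√3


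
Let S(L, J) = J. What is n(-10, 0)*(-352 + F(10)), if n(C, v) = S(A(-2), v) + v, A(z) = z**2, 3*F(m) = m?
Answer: 0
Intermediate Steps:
F(m) = m/3
n(C, v) = 2*v (n(C, v) = v + v = 2*v)
n(-10, 0)*(-352 + F(10)) = (2*0)*(-352 + (1/3)*10) = 0*(-352 + 10/3) = 0*(-1046/3) = 0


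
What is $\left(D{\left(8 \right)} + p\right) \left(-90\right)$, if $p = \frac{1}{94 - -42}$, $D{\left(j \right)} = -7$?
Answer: $\frac{42795}{68} \approx 629.34$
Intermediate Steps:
$p = \frac{1}{136}$ ($p = \frac{1}{94 + 42} = \frac{1}{136} \approx 0.0073529$)
$\left(D{\left(8 \right)} + p\right) \left(-90\right) = \left(-7 + \frac{1}{136}\right) \left(-90\right) = \left(- \frac{951}{136}\right) \left(-90\right) = \frac{42795}{68}$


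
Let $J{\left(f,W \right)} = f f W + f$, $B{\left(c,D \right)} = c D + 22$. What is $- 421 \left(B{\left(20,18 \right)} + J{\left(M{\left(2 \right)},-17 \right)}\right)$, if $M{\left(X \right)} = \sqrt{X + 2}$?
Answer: $-133036$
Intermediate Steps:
$B{\left(c,D \right)} = 22 + D c$ ($B{\left(c,D \right)} = D c + 22 = 22 + D c$)
$M{\left(X \right)} = \sqrt{2 + X}$
$J{\left(f,W \right)} = f + W f^{2}$ ($J{\left(f,W \right)} = f^{2} W + f = W f^{2} + f = f + W f^{2}$)
$- 421 \left(B{\left(20,18 \right)} + J{\left(M{\left(2 \right)},-17 \right)}\right) = - 421 \left(\left(22 + 18 \cdot 20\right) + \sqrt{2 + 2} \left(1 - 17 \sqrt{2 + 2}\right)\right) = - 421 \left(\left(22 + 360\right) + \sqrt{4} \left(1 - 17 \sqrt{4}\right)\right) = - 421 \left(382 + 2 \left(1 - 34\right)\right) = - 421 \left(382 + 2 \left(-33\right)\right) = - 421 \left(382 - 66\right) = \left(-421\right) 316 = -133036$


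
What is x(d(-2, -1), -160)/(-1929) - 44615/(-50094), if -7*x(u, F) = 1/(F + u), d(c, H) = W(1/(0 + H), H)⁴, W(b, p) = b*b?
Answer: 3547678843/3983357994 ≈ 0.89063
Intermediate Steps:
W(b, p) = b²
d(c, H) = H⁻⁸ (d(c, H) = ((1/(0 + H))²)⁴ = ((1/H)²)⁴ = (H⁻²)⁴ = H⁻⁸)
x(u, F) = -1/(7*(F + u))
x(d(-2, -1), -160)/(-1929) - 44615/(-50094) = -1/(7*(-160) + 7/(-1)⁸)/(-1929) - 44615/(-50094) = -1/(-1120 + 7*1)*(-1/1929) - 44615*(-1/50094) = -1/(-1120 + 7)*(-1/1929) + 44615/50094 = -1/(-1113)*(-1/1929) + 44615/50094 = -1*(-1/1113)*(-1/1929) + 44615/50094 = (1/1113)*(-1/1929) + 44615/50094 = -1/2146977 + 44615/50094 = 3547678843/3983357994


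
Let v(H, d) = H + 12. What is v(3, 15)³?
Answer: 3375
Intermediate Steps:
v(H, d) = 12 + H
v(3, 15)³ = (12 + 3)³ = 15³ = 3375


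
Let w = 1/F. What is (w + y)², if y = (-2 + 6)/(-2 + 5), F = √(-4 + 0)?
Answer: 55/36 - 4*I/3 ≈ 1.5278 - 1.3333*I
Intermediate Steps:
F = 2*I (F = √(-4) = 2*I ≈ 2.0*I)
w = -I/2 (w = 1/(2*I) = -I/2 ≈ -0.5*I)
y = 4/3 ≈ 1.3333
(w + y)² = (-I/2 + 4/3)² = (4/3 - I/2)²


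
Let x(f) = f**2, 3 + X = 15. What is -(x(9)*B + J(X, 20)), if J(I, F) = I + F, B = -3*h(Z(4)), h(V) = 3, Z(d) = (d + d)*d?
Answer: 697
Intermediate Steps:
X = 12 (X = -3 + 15 = 12)
Z(d) = 2*d**2 (Z(d) = (2*d)*d = 2*d**2)
B = -9 (B = -3*3 = -9)
J(I, F) = F + I
-(x(9)*B + J(X, 20)) = -(9**2*(-9) + (20 + 12)) = -(81*(-9) + 32) = -(-729 + 32) = -1*(-697) = 697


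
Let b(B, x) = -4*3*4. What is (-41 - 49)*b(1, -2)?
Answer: 4320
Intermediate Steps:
b(B, x) = -48 (b(B, x) = -12*4 = -48)
(-41 - 49)*b(1, -2) = (-41 - 49)*(-48) = -90*(-48) = 4320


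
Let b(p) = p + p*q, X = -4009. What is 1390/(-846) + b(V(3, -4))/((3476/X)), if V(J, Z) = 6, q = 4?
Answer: -26645015/735174 ≈ -36.243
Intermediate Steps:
b(p) = 5*p (b(p) = p + p*4 = p + 4*p = 5*p)
1390/(-846) + b(V(3, -4))/((3476/X)) = 1390/(-846) + (5*6)/((3476/(-4009))) = 1390*(-1/846) + 30/((3476*(-1/4009))) = -695/423 + 30/(-3476/4009) = -695/423 + 30*(-4009/3476) = -695/423 - 60135/1738 = -26645015/735174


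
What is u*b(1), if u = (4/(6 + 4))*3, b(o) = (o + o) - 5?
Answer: -18/5 ≈ -3.6000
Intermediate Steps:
b(o) = -5 + 2*o (b(o) = 2*o - 5 = -5 + 2*o)
u = 6/5 (u = (4/10)*3 = (4*(1/10))*3 = (2/5)*3 = 6/5 ≈ 1.2000)
u*b(1) = 6*(-5 + 2*1)/5 = 6*(-5 + 2)/5 = (6/5)*(-3) = -18/5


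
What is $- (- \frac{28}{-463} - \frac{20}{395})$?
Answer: $- \frac{360}{36577} \approx -0.0098422$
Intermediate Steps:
$- (- \frac{28}{-463} - \frac{20}{395}) = - (\left(-28\right) \left(- \frac{1}{463}\right) - \frac{4}{79}) = - (\frac{28}{463} - \frac{4}{79}) = \left(-1\right) \frac{360}{36577} = - \frac{360}{36577}$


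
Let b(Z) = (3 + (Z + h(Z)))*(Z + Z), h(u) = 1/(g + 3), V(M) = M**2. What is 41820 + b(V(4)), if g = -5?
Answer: 42412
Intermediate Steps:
h(u) = -1/2 (h(u) = 1/(-5 + 3) = 1/(-2) = -1/2)
b(Z) = 2*Z*(5/2 + Z) (b(Z) = (3 + (Z - 1/2))*(Z + Z) = (3 + (-1/2 + Z))*(2*Z) = (5/2 + Z)*(2*Z) = 2*Z*(5/2 + Z))
41820 + b(V(4)) = 41820 + 4**2*(5 + 2*4**2) = 41820 + 16*(5 + 2*16) = 41820 + 16*(5 + 32) = 41820 + 16*37 = 41820 + 592 = 42412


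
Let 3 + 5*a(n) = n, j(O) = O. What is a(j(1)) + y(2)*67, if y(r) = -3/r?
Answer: -1009/10 ≈ -100.90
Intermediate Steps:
a(n) = -⅗ + n/5
a(j(1)) + y(2)*67 = (-⅗ + (⅕)*1) - 3/2*67 = (-⅗ + ⅕) - 3*½*67 = -⅖ - 3/2*67 = -⅖ - 201/2 = -1009/10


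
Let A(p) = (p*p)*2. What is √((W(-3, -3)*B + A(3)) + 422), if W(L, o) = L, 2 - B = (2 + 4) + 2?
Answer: √458 ≈ 21.401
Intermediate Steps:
A(p) = 2*p² (A(p) = p²*2 = 2*p²)
B = -6 (B = 2 - ((2 + 4) + 2) = 2 - (6 + 2) = 2 - 1*8 = 2 - 8 = -6)
√((W(-3, -3)*B + A(3)) + 422) = √((-3*(-6) + 2*3²) + 422) = √((18 + 2*9) + 422) = √((18 + 18) + 422) = √(36 + 422) = √458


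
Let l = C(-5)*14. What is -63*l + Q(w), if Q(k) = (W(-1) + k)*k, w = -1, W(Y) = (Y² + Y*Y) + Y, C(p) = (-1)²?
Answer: -882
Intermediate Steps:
C(p) = 1
W(Y) = Y + 2*Y² (W(Y) = (Y² + Y²) + Y = 2*Y² + Y = Y + 2*Y²)
Q(k) = k*(1 + k) (Q(k) = (-(1 + 2*(-1)) + k)*k = (-(1 - 2) + k)*k = (-1*(-1) + k)*k = (1 + k)*k = k*(1 + k))
l = 14 (l = 1*14 = 14)
-63*l + Q(w) = -63*14 - (1 - 1) = -882 - 1*0 = -882 + 0 = -882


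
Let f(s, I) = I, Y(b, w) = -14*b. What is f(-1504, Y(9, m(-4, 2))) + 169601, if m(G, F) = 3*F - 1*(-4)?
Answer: 169475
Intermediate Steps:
m(G, F) = 4 + 3*F (m(G, F) = 3*F + 4 = 4 + 3*F)
f(-1504, Y(9, m(-4, 2))) + 169601 = -14*9 + 169601 = -126 + 169601 = 169475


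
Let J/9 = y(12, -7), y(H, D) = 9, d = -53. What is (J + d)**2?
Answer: 784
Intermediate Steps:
J = 81 (J = 9*9 = 81)
(J + d)**2 = (81 - 53)**2 = 28**2 = 784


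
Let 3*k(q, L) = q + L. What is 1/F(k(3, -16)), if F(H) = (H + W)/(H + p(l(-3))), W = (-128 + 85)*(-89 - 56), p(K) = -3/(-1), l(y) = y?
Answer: -1/4673 ≈ -0.00021400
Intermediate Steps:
k(q, L) = L/3 + q/3 (k(q, L) = (q + L)/3 = (L + q)/3 = L/3 + q/3)
p(K) = 3 (p(K) = -3*(-1) = 3)
W = 6235 (W = -43*(-145) = 6235)
F(H) = (6235 + H)/(3 + H) (F(H) = (H + 6235)/(H + 3) = (6235 + H)/(3 + H))
1/F(k(3, -16)) = 1/((6235 + ((1/3)*(-16) + (1/3)*3))/(3 + ((1/3)*(-16) + (1/3)*3))) = 1/((6235 + (-16/3 + 1))/(3 + (-16/3 + 1))) = 1/((6235 - 13/3)/(3 - 13/3)) = 1/((18692/3)/(-4/3)) = 1/(-3/4*18692/3) = 1/(-4673) = -1/4673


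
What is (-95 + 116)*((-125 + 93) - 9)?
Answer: -861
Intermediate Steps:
(-95 + 116)*((-125 + 93) - 9) = 21*(-32 - 9) = 21*(-41) = -861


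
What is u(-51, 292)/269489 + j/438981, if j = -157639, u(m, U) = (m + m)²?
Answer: -37914818147/118300550709 ≈ -0.32050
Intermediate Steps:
u(m, U) = 4*m² (u(m, U) = (2*m)² = 4*m²)
u(-51, 292)/269489 + j/438981 = (4*(-51)²)/269489 - 157639/438981 = (4*2601)*(1/269489) - 157639*1/438981 = 10404*(1/269489) - 157639/438981 = 10404/269489 - 157639/438981 = -37914818147/118300550709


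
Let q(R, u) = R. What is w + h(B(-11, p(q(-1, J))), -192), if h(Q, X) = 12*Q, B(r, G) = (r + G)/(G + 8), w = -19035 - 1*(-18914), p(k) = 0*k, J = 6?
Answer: -275/2 ≈ -137.50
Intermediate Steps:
p(k) = 0
w = -121 (w = -19035 + 18914 = -121)
B(r, G) = (G + r)/(8 + G)
w + h(B(-11, p(q(-1, J))), -192) = -121 + 12*((0 - 11)/(8 + 0)) = -121 + 12*(-11/8) = -121 - 33/2 = -275/2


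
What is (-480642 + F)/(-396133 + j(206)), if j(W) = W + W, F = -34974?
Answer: 171872/131907 ≈ 1.3030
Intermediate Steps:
j(W) = 2*W
(-480642 + F)/(-396133 + j(206)) = (-480642 - 34974)/(-396133 + 2*206) = -515616/(-396133 + 412) = -515616/(-395721) = -515616*(-1/395721) = 171872/131907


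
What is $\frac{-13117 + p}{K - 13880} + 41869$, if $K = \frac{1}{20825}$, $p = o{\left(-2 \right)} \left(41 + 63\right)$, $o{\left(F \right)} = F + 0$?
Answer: $\frac{12102553770256}{289050999} \approx 41870.0$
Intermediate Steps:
$o{\left(F \right)} = F$
$p = -208$ ($p = - 2 \left(41 + 63\right) = \left(-2\right) 104 = -208$)
$K = \frac{1}{20825} \approx 4.8019 \cdot 10^{-5}$
$\frac{-13117 + p}{K - 13880} + 41869 = \frac{-13117 - 208}{\frac{1}{20825} - 13880} + 41869 = - \frac{13325}{- \frac{289050999}{20825}} + 41869 = \left(-13325\right) \left(- \frac{20825}{289050999}\right) + 41869 = \frac{277493125}{289050999} + 41869 = \frac{12102553770256}{289050999}$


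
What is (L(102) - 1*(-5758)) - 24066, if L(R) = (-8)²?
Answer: -18244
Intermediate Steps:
L(R) = 64
(L(102) - 1*(-5758)) - 24066 = (64 - 1*(-5758)) - 24066 = (64 + 5758) - 24066 = 5822 - 24066 = -18244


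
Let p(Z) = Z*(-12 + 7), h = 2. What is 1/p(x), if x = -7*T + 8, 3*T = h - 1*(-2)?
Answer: 3/20 ≈ 0.15000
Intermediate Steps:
T = 4/3 (T = (2 - 1*(-2))/3 = (2 + 2)/3 = (⅓)*4 = 4/3 ≈ 1.3333)
x = -4/3 (x = -7*4/3 + 8 = -28/3 + 8 = -4/3 ≈ -1.3333)
p(Z) = -5*Z (p(Z) = Z*(-5) = -5*Z)
1/p(x) = 1/(-5*(-4/3)) = 1/(20/3) = 3/20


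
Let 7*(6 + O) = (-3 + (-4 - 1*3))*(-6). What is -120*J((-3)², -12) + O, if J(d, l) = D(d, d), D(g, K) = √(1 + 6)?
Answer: 18/7 - 120*√7 ≈ -314.92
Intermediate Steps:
D(g, K) = √7
J(d, l) = √7
O = 18/7 (O = -6 + ((-3 + (-4 - 1*3))*(-6))/7 = -6 + ((-3 + (-4 - 3))*(-6))/7 = -6 + ((-3 - 7)*(-6))/7 = -6 + (-10*(-6))/7 = -6 + (⅐)*60 = -6 + 60/7 = 18/7 ≈ 2.5714)
-120*J((-3)², -12) + O = -120*√7 + 18/7 = 18/7 - 120*√7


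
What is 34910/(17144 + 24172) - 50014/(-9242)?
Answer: 597254161/95460618 ≈ 6.2566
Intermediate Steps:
34910/(17144 + 24172) - 50014/(-9242) = 34910/41316 - 50014*(-1/9242) = 34910*(1/41316) + 25007/4621 = 17455/20658 + 25007/4621 = 597254161/95460618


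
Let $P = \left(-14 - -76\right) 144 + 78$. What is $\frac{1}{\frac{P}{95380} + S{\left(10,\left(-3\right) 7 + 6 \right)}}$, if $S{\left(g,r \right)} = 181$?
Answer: $\frac{2510}{454547} \approx 0.005522$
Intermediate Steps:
$P = 9006$ ($P = \left(-14 + 76\right) 144 + 78 = 62 \cdot 144 + 78 = 8928 + 78 = 9006$)
$\frac{1}{\frac{P}{95380} + S{\left(10,\left(-3\right) 7 + 6 \right)}} = \frac{1}{\frac{9006}{95380} + 181} = \frac{1}{9006 \cdot \frac{1}{95380} + 181} = \frac{1}{\frac{237}{2510} + 181} = \frac{1}{\frac{454547}{2510}} = \frac{2510}{454547}$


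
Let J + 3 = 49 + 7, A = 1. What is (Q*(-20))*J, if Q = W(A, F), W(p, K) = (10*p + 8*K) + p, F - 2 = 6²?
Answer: -333900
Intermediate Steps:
F = 38 (F = 2 + 6² = 2 + 36 = 38)
W(p, K) = 8*K + 11*p (W(p, K) = (8*K + 10*p) + p = 8*K + 11*p)
Q = 315 (Q = 8*38 + 11*1 = 304 + 11 = 315)
J = 53 (J = -3 + (49 + 7) = -3 + 56 = 53)
(Q*(-20))*J = (315*(-20))*53 = -6300*53 = -333900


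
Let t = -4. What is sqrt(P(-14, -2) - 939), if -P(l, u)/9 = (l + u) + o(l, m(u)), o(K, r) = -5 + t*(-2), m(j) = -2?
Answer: I*sqrt(822) ≈ 28.671*I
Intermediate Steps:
o(K, r) = 3 (o(K, r) = -5 - 4*(-2) = -5 + 8 = 3)
P(l, u) = -27 - 9*l - 9*u (P(l, u) = -9*((l + u) + 3) = -9*(3 + l + u) = -27 - 9*l - 9*u)
sqrt(P(-14, -2) - 939) = sqrt((-27 - 9*(-14) - 9*(-2)) - 939) = sqrt((-27 + 126 + 18) - 939) = sqrt(117 - 939) = sqrt(-822) = I*sqrt(822)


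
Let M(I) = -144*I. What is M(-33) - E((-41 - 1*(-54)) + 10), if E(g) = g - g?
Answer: 4752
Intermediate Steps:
E(g) = 0
M(-33) - E((-41 - 1*(-54)) + 10) = -144*(-33) - 1*0 = 4752 + 0 = 4752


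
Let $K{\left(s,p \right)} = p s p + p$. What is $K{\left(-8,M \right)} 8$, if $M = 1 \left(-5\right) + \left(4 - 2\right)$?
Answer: $-600$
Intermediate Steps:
$M = -3$ ($M = -5 + \left(4 - 2\right) = -5 + 2 = -3$)
$K{\left(s,p \right)} = p + s p^{2}$ ($K{\left(s,p \right)} = s p^{2} + p = p + s p^{2}$)
$K{\left(-8,M \right)} 8 = - 3 \left(1 - -24\right) 8 = - 3 \left(1 + 24\right) 8 = \left(-3\right) 25 \cdot 8 = \left(-75\right) 8 = -600$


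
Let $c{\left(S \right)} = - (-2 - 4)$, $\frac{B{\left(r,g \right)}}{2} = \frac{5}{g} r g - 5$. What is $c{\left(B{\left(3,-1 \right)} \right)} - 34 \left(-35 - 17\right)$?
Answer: $1774$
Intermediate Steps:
$B{\left(r,g \right)} = -10 + 10 r$ ($B{\left(r,g \right)} = 2 \left(\frac{5}{g} r g - 5\right) = 2 \left(\frac{5 r}{g} g - 5\right) = 2 \left(5 r - 5\right) = 2 \left(-5 + 5 r\right) = -10 + 10 r$)
$c{\left(S \right)} = 6$ ($c{\left(S \right)} = \left(-1\right) \left(-6\right) = 6$)
$c{\left(B{\left(3,-1 \right)} \right)} - 34 \left(-35 - 17\right) = 6 - 34 \left(-35 - 17\right) = 6 - 34 \left(-52\right) = 6 - -1768 = 6 + 1768 = 1774$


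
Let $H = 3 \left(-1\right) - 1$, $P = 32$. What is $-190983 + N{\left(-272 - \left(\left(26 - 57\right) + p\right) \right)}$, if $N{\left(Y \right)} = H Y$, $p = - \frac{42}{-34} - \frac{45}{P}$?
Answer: $- \frac{25842677}{136} \approx -1.9002 \cdot 10^{5}$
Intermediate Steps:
$H = -4$ ($H = -3 - 1 = -4$)
$p = - \frac{93}{544}$ ($p = - \frac{42}{-34} - \frac{45}{32} = \left(-42\right) \left(- \frac{1}{34}\right) - \frac{45}{32} = \frac{21}{17} - \frac{45}{32} = - \frac{93}{544} \approx -0.17096$)
$N{\left(Y \right)} = - 4 Y$
$-190983 + N{\left(-272 - \left(\left(26 - 57\right) + p\right) \right)} = -190983 - 4 \left(-272 - \left(\left(26 - 57\right) - \frac{93}{544}\right)\right) = -190983 - 4 \left(-272 - \left(-31 - \frac{93}{544}\right)\right) = -190983 - 4 \left(-272 - - \frac{16957}{544}\right) = -190983 - 4 \left(-272 + \frac{16957}{544}\right) = -190983 - - \frac{131011}{136} = -190983 + \frac{131011}{136} = - \frac{25842677}{136}$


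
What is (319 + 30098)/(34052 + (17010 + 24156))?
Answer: 30417/75218 ≈ 0.40438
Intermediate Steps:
(319 + 30098)/(34052 + (17010 + 24156)) = 30417/(34052 + 41166) = 30417/75218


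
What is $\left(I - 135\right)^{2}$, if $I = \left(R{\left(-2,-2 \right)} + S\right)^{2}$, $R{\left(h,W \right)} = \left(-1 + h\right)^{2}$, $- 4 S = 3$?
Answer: $\frac{1147041}{256} \approx 4480.6$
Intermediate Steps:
$S = - \frac{3}{4}$ ($S = \left(- \frac{1}{4}\right) 3 = - \frac{3}{4} \approx -0.75$)
$I = \frac{1089}{16}$ ($I = \left(\left(-1 - 2\right)^{2} - \frac{3}{4}\right)^{2} = \left(\left(-3\right)^{2} - \frac{3}{4}\right)^{2} = \left(9 - \frac{3}{4}\right)^{2} = \left(\frac{33}{4}\right)^{2} = \frac{1089}{16} \approx 68.063$)
$\left(I - 135\right)^{2} = \left(\frac{1089}{16} - 135\right)^{2} = \left(- \frac{1071}{16}\right)^{2} = \frac{1147041}{256}$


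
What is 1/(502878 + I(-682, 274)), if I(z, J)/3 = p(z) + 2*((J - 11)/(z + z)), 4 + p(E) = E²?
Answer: 682/1294597527 ≈ 5.2680e-7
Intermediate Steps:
p(E) = -4 + E²
I(z, J) = -12 + 3*z² + 3*(-11 + J)/z (I(z, J) = 3*((-4 + z²) + 2*((J - 11)/(z + z))) = 3*((-4 + z²) + 2*((-11 + J)/((2*z)))) = 3*((-4 + z²) + 2*((-11 + J)*(1/(2*z)))) = 3*((-4 + z²) + 2*((-11 + J)/(2*z))) = 3*((-4 + z²) + (-11 + J)/z) = 3*(-4 + z² + (-11 + J)/z) = -12 + 3*z² + 3*(-11 + J)/z)
1/(502878 + I(-682, 274)) = 1/(502878 + 3*(-11 + 274 - 682*(-4 + (-682)²))/(-682)) = 1/(502878 + 3*(-1/682)*(-11 + 274 - 682*(-4 + 465124))) = 1/(502878 + 3*(-1/682)*(-11 + 274 - 682*465120)) = 1/(502878 + 3*(-1/682)*(-11 + 274 - 317211840)) = 1/(502878 + 3*(-1/682)*(-317211577)) = 1/(502878 + 951634731/682) = 1/(1294597527/682) = 682/1294597527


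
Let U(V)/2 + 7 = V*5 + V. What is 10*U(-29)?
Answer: -3620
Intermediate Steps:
U(V) = -14 + 12*V (U(V) = -14 + 2*(V*5 + V) = -14 + 2*(5*V + V) = -14 + 2*(6*V) = -14 + 12*V)
10*U(-29) = 10*(-14 + 12*(-29)) = 10*(-14 - 348) = 10*(-362) = -3620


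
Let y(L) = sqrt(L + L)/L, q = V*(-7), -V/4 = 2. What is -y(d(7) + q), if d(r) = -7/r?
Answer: -sqrt(110)/55 ≈ -0.19069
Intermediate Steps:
V = -8 (V = -4*2 = -8)
q = 56 (q = -8*(-7) = 56)
y(L) = sqrt(2)/sqrt(L) (y(L) = sqrt(2*L)/L = (sqrt(2)*sqrt(L))/L = sqrt(2)/sqrt(L))
-y(d(7) + q) = -sqrt(2)/sqrt(-7/7 + 56) = -sqrt(2)/sqrt(-7*1/7 + 56) = -sqrt(2)/sqrt(-1 + 56) = -sqrt(2)/sqrt(55) = -sqrt(2)*sqrt(55)/55 = -sqrt(110)/55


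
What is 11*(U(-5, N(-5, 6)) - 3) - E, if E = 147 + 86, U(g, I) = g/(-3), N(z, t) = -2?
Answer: -743/3 ≈ -247.67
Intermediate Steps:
U(g, I) = -g/3 (U(g, I) = g*(-⅓) = -g/3)
E = 233
11*(U(-5, N(-5, 6)) - 3) - E = 11*(-⅓*(-5) - 3) - 1*233 = 11*(5/3 - 3) - 233 = 11*(-4/3) - 233 = -44/3 - 233 = -743/3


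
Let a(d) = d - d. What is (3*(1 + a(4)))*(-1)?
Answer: -3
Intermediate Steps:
a(d) = 0
(3*(1 + a(4)))*(-1) = (3*(1 + 0))*(-1) = (3*1)*(-1) = 3*(-1) = -3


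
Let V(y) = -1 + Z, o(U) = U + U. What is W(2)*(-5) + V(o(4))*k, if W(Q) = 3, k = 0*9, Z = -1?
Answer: -15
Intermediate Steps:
k = 0
o(U) = 2*U
V(y) = -2 (V(y) = -1 - 1 = -2)
W(2)*(-5) + V(o(4))*k = 3*(-5) - 2*0 = -15 + 0 = -15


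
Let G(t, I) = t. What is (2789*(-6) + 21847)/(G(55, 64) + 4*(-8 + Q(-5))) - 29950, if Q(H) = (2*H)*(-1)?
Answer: -1881737/63 ≈ -29869.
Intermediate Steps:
Q(H) = -2*H
(2789*(-6) + 21847)/(G(55, 64) + 4*(-8 + Q(-5))) - 29950 = (2789*(-6) + 21847)/(55 + 4*(-8 - 2*(-5))) - 29950 = (-16734 + 21847)/(55 + 4*(-8 + 10)) - 29950 = 5113/(55 + 4*2) - 29950 = 5113/(55 + 8) - 29950 = 5113/63 - 29950 = -1881737/63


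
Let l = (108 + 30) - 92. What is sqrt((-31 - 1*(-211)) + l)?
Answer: sqrt(226) ≈ 15.033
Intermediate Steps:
l = 46 (l = 138 - 92 = 46)
sqrt((-31 - 1*(-211)) + l) = sqrt((-31 - 1*(-211)) + 46) = sqrt((-31 + 211) + 46) = sqrt(180 + 46) = sqrt(226)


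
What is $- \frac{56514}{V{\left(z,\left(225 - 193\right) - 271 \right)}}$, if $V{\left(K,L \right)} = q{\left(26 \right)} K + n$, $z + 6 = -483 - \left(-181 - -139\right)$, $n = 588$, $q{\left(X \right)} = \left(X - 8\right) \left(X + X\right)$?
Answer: $\frac{9419}{69634} \approx 0.13526$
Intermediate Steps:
$q{\left(X \right)} = 2 X \left(-8 + X\right)$ ($q{\left(X \right)} = \left(-8 + X\right) 2 X = 2 X \left(-8 + X\right)$)
$z = -447$ ($z = -6 - \left(302 + 139\right) = -6 - 441 = -447$)
$V{\left(K,L \right)} = 588 + 936 K$ ($V{\left(K,L \right)} = 2 \cdot 26 \left(-8 + 26\right) K + 588 = 2 \cdot 26 \cdot 18 K + 588 = 936 K + 588 = 588 + 936 K$)
$- \frac{56514}{V{\left(z,\left(225 - 193\right) - 271 \right)}} = - \frac{56514}{588 + 936 \left(-447\right)} = - \frac{56514}{588 - 418392} = - \frac{56514}{-417804} = \left(-56514\right) \left(- \frac{1}{417804}\right) = \frac{9419}{69634}$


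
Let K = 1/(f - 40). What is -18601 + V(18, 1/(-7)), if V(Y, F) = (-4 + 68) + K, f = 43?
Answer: -55610/3 ≈ -18537.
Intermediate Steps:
K = 1/3 (K = 1/(43 - 40) = 1/3 ≈ 0.33333)
V(Y, F) = 193/3 (V(Y, F) = (-4 + 68) + 1/3 = 64 + 1/3 = 193/3)
-18601 + V(18, 1/(-7)) = -18601 + 193/3 = -55610/3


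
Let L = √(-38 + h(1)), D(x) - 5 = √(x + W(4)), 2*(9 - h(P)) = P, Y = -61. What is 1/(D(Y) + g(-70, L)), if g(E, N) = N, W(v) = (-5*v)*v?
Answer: 2/(10 + I*√118 + 2*I*√141) ≈ 0.015409 - 0.053332*I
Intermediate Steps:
W(v) = -5*v²
h(P) = 9 - P/2
D(x) = 5 + √(-80 + x) (D(x) = 5 + √(x - 5*4²) = 5 + √(x - 5*16) = 5 + √(x - 80) = 5 + √(-80 + x))
L = I*√118/2 (L = √(-38 + (9 - ½*1)) = √(-38 + (9 - ½)) = √(-38 + 17/2) = √(-59/2) = I*√118/2 ≈ 5.4314*I)
1/(D(Y) + g(-70, L)) = 1/((5 + √(-80 - 61)) + I*√118/2) = 1/((5 + √(-141)) + I*√118/2) = 1/((5 + I*√141) + I*√118/2) = 1/(5 + I*√141 + I*√118/2)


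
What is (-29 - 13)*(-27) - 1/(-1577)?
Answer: 1788319/1577 ≈ 1134.0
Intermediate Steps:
(-29 - 13)*(-27) - 1/(-1577) = -42*(-27) - 1*(-1/1577) = 1134 + 1/1577 = 1788319/1577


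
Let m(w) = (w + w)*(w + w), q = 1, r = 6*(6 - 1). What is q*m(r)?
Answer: 3600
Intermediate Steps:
r = 30 (r = 6*5 = 30)
m(w) = 4*w² (m(w) = (2*w)*(2*w) = 4*w²)
q*m(r) = 1*(4*30²) = 1*(4*900) = 1*3600 = 3600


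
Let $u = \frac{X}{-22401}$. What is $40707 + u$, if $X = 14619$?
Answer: $\frac{303954296}{7467} \approx 40706.0$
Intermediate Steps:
$u = - \frac{4873}{7467}$ ($u = \frac{14619}{-22401} = 14619 \left(- \frac{1}{22401}\right) = - \frac{4873}{7467} \approx -0.65261$)
$40707 + u = 40707 - \frac{4873}{7467} = \frac{303954296}{7467}$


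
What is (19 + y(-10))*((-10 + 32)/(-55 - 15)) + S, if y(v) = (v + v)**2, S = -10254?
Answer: -363499/35 ≈ -10386.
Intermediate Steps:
y(v) = 4*v**2 (y(v) = (2*v)**2 = 4*v**2)
(19 + y(-10))*((-10 + 32)/(-55 - 15)) + S = (19 + 4*(-10)**2)*((-10 + 32)/(-55 - 15)) - 10254 = (19 + 4*100)*(22/(-70)) - 10254 = (19 + 400)*(22*(-1/70)) - 10254 = 419*(-11/35) - 10254 = -4609/35 - 10254 = -363499/35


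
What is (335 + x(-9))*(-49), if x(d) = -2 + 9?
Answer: -16758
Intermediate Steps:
x(d) = 7
(335 + x(-9))*(-49) = (335 + 7)*(-49) = 342*(-49) = -16758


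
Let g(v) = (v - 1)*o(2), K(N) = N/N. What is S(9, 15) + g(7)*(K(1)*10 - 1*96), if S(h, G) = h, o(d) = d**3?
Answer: -4119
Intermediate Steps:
K(N) = 1
g(v) = -8 + 8*v (g(v) = (v - 1)*2**3 = (-1 + v)*8 = -8 + 8*v)
S(9, 15) + g(7)*(K(1)*10 - 1*96) = 9 + (-8 + 8*7)*(1*10 - 1*96) = 9 + (-8 + 56)*(10 - 96) = 9 + 48*(-86) = 9 - 4128 = -4119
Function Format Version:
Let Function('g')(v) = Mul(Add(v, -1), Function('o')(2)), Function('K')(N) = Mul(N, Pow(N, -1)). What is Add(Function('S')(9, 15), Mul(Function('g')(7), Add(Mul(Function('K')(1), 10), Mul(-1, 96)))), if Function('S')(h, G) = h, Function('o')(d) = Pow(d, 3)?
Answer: -4119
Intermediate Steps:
Function('K')(N) = 1
Function('g')(v) = Add(-8, Mul(8, v)) (Function('g')(v) = Mul(Add(v, -1), Pow(2, 3)) = Mul(Add(-1, v), 8) = Add(-8, Mul(8, v)))
Add(Function('S')(9, 15), Mul(Function('g')(7), Add(Mul(Function('K')(1), 10), Mul(-1, 96)))) = Add(9, Mul(Add(-8, Mul(8, 7)), Add(Mul(1, 10), Mul(-1, 96)))) = Add(9, Mul(Add(-8, 56), Add(10, -96))) = Add(9, Mul(48, -86)) = Add(9, -4128) = -4119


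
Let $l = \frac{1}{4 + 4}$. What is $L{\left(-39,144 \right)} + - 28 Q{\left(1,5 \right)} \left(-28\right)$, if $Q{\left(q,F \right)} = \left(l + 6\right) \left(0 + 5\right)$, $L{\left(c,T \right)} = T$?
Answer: $24154$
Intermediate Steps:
$l = \frac{1}{8} \approx 0.125$
$Q{\left(q,F \right)} = \frac{245}{8}$ ($Q{\left(q,F \right)} = \left(\frac{1}{8} + 6\right) \left(0 + 5\right) = \frac{49}{8} \cdot 5 = \frac{245}{8}$)
$L{\left(-39,144 \right)} + - 28 Q{\left(1,5 \right)} \left(-28\right) = 144 + \left(-28\right) \frac{245}{8} \left(-28\right) = 144 - -24010 = 144 + 24010 = 24154$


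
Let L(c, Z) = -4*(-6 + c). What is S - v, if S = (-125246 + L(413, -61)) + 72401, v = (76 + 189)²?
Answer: -124698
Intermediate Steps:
v = 70225 (v = 265² = 70225)
L(c, Z) = 24 - 4*c
S = -54473 (S = (-125246 + (24 - 4*413)) + 72401 = (-125246 + (24 - 1652)) + 72401 = (-125246 - 1628) + 72401 = -126874 + 72401 = -54473)
S - v = -54473 - 1*70225 = -54473 - 70225 = -124698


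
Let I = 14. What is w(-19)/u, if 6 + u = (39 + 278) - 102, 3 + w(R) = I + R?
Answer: -8/209 ≈ -0.038278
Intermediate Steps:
w(R) = 11 + R (w(R) = -3 + (14 + R) = 11 + R)
u = 209 (u = -6 + ((39 + 278) - 102) = -6 + (317 - 102) = -6 + 215 = 209)
w(-19)/u = (11 - 19)/209 = -8*1/209 = -8/209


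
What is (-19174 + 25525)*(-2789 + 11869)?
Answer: 57667080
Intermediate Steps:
(-19174 + 25525)*(-2789 + 11869) = 6351*9080 = 57667080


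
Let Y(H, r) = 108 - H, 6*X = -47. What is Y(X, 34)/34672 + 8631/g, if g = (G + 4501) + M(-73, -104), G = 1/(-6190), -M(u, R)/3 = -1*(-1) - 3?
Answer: 3711228029045/1934581726176 ≈ 1.9184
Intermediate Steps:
X = -47/6 (X = (⅙)*(-47) = -47/6 ≈ -7.8333)
M(u, R) = 6 (M(u, R) = -3*(-1*(-1) - 3) = -3*(1 - 3) = -3*(-2) = 6)
G = -1/6190 ≈ -0.00016155
g = 27898329/6190 (g = (-1/6190 + 4501) + 6 = 27861189/6190 + 6 = 27898329/6190 ≈ 4507.0)
Y(X, 34)/34672 + 8631/g = (108 - 1*(-47/6))/34672 + 8631/(27898329/6190) = (108 + 47/6)*(1/34672) + 8631*(6190/27898329) = (695/6)*(1/34672) + 17808630/9299443 = 695/208032 + 17808630/9299443 = 3711228029045/1934581726176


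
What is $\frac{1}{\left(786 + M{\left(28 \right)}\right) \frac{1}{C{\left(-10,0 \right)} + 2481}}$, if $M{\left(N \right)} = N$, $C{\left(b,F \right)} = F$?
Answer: $\frac{2481}{814} \approx 3.0479$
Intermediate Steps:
$\frac{1}{\left(786 + M{\left(28 \right)}\right) \frac{1}{C{\left(-10,0 \right)} + 2481}} = \frac{1}{\left(786 + 28\right) \frac{1}{0 + 2481}} = \frac{1}{814 \cdot \frac{1}{2481}} = \frac{1}{\frac{814}{2481}} = \frac{2481}{814}$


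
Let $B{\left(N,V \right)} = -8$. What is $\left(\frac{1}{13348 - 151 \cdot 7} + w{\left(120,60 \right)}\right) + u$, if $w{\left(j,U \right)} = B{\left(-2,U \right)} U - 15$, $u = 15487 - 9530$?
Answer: $\frac{67133443}{12291} \approx 5462.0$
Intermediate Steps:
$u = 5957$
$w{\left(j,U \right)} = -15 - 8 U$ ($w{\left(j,U \right)} = - 8 U - 15 = -15 - 8 U$)
$\left(\frac{1}{13348 - 151 \cdot 7} + w{\left(120,60 \right)}\right) + u = \left(\frac{1}{13348 - 151 \cdot 7} - 495\right) + 5957 = \left(\frac{1}{13348 - 1057} - 495\right) + 5957 = \left(\frac{1}{12291} - 495\right) + 5957 = - \frac{6084044}{12291} + 5957 = \frac{67133443}{12291}$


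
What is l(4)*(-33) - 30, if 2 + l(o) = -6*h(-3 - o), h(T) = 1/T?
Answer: 54/7 ≈ 7.7143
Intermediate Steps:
l(o) = -2 - 6/(-3 - o)
l(4)*(-33) - 30 = -2*4/(3 + 4)*(-33) - 30 = -2*4/7*(-33) - 30 = -2*4*⅐*(-33) - 30 = -8/7*(-33) - 30 = 264/7 - 30 = 54/7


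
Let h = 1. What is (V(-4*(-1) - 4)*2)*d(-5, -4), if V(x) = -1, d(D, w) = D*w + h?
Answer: -42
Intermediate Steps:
d(D, w) = 1 + D*w (d(D, w) = D*w + 1 = 1 + D*w)
(V(-4*(-1) - 4)*2)*d(-5, -4) = (-1*2)*(1 - 5*(-4)) = -2*(1 + 20) = -2*21 = -42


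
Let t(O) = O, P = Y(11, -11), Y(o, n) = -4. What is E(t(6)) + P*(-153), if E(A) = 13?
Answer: 625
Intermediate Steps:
P = -4
E(t(6)) + P*(-153) = 13 - 4*(-153) = 13 + 612 = 625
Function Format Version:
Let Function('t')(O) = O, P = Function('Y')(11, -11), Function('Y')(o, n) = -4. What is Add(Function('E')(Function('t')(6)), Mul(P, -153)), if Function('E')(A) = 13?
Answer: 625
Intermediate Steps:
P = -4
Add(Function('E')(Function('t')(6)), Mul(P, -153)) = Add(13, Mul(-4, -153)) = Add(13, 612) = 625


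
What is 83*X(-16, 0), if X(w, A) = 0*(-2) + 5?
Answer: 415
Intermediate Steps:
X(w, A) = 5 (X(w, A) = 0 + 5 = 5)
83*X(-16, 0) = 83*5 = 415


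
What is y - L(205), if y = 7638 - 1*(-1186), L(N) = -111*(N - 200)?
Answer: 9379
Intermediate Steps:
L(N) = 22200 - 111*N (L(N) = -111*(-200 + N) = 22200 - 111*N)
y = 8824 (y = 7638 + 1186 = 8824)
y - L(205) = 8824 - (22200 - 111*205) = 8824 - (22200 - 22755) = 8824 - 1*(-555) = 8824 + 555 = 9379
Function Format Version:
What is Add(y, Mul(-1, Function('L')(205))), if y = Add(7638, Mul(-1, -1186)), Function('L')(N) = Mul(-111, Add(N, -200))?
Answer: 9379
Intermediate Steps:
Function('L')(N) = Add(22200, Mul(-111, N)) (Function('L')(N) = Mul(-111, Add(-200, N)) = Add(22200, Mul(-111, N)))
y = 8824 (y = Add(7638, 1186) = 8824)
Add(y, Mul(-1, Function('L')(205))) = Add(8824, Mul(-1, Add(22200, Mul(-111, 205)))) = Add(8824, Mul(-1, Add(22200, -22755))) = Add(8824, Mul(-1, -555)) = Add(8824, 555) = 9379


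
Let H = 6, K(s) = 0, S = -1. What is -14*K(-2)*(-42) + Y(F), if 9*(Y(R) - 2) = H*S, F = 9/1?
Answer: 4/3 ≈ 1.3333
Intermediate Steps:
F = 9 (F = 9*1 = 9)
Y(R) = 4/3 (Y(R) = 2 + (6*(-1))/9 = 2 + (⅑)*(-6) = 2 - ⅔ = 4/3)
-14*K(-2)*(-42) + Y(F) = -14*0*(-42) + 4/3 = 0*(-42) + 4/3 = 0 + 4/3 = 4/3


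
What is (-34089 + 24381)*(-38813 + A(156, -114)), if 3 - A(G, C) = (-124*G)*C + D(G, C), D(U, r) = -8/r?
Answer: 413915096696/19 ≈ 2.1785e+10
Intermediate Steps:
A(G, C) = 3 + 8/C + 124*C*G (A(G, C) = 3 - ((-124*G)*C - 8/C) = 3 - (-124*C*G - 8/C) = 3 - (-8/C - 124*C*G) = 3 + (8/C + 124*C*G) = 3 + 8/C + 124*C*G)
(-34089 + 24381)*(-38813 + A(156, -114)) = (-34089 + 24381)*(-38813 + (3 + 8/(-114) + 124*(-114)*156)) = -9708*(-38813 + (3 + 8*(-1/114) - 2205216)) = -9708*(-38813 + (3 - 4/57 - 2205216)) = -9708*(-38813 - 125697145/57) = -9708*(-127909486/57) = 413915096696/19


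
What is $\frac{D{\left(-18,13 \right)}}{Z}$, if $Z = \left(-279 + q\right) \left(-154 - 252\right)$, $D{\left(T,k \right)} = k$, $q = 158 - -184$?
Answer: $- \frac{13}{25578} \approx -0.00050825$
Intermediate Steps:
$q = 342$ ($q = 158 + 184 = 342$)
$Z = -25578$ ($Z = \left(-279 + 342\right) \left(-154 - 252\right) = 63 \left(-406\right) = -25578$)
$\frac{D{\left(-18,13 \right)}}{Z} = \frac{13}{-25578} = 13 \left(- \frac{1}{25578}\right) = - \frac{13}{25578}$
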